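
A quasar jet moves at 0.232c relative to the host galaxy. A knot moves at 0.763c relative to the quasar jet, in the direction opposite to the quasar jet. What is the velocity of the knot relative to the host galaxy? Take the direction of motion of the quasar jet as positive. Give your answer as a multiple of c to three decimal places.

With v = 0.232 and u' = -0.763 (in units of c),
u = (u' + v)/(1 + u'v/c²):
u = (-0.763 + 0.232) / (1 + (-0.763)·0.232) = -0.5310/0.8230 = -0.6452

-0.645c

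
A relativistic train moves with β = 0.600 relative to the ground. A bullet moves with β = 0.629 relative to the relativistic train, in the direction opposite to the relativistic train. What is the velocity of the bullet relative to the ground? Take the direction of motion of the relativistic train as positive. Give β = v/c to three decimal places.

With v = 0.600 and u' = -0.629 (in units of c),
u = (u' + v)/(1 + u'v/c²):
u = (-0.629 + 0.600) / (1 + (-0.629)·0.600) = -0.0290/0.6226 = -0.0466

β = -0.047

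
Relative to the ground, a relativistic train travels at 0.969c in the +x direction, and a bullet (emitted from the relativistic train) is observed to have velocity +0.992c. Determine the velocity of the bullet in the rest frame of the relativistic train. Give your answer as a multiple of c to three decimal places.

Invert the composition law: u' = (u − v)/(1 − uv/c²).
u' = (0.992 − 0.969) / (1 − (0.992)(0.969)) = 0.0230/0.0388 = 0.5935.

+0.594c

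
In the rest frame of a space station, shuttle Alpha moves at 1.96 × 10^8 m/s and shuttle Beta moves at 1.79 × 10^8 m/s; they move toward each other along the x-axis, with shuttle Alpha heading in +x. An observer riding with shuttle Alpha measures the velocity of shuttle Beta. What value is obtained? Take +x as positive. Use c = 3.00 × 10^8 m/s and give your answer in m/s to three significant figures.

-2.70 × 10^8 m/s

β_A = 0.653, β_B = -0.597 (dividing each by c = 3.00 × 10^8 m/s).
Transform to A's frame with the inverse velocity-addition law: u' = (u − v)/(1 − uv/c²), taking u = β_B and v = β_A.
u' = (-0.597 − 0.653) / (1 − (0.653)(-0.597)) = -1.2500/1.3898 = -0.8994.
u' = -0.8994 × 3.00 × 10^8 m/s.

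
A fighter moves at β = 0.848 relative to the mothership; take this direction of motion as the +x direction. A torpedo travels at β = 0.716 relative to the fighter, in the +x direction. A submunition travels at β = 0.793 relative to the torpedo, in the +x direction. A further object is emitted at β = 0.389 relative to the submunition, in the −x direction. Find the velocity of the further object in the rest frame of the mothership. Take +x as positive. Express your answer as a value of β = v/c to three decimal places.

Apply u = (u' + v)/(1 + u'v/c²) successively, working outward toward the mothership.
Start: velocity of the fighter relative to the mothership = 0.8480c.
Compose with the torpedo (u' = 0.716 in the fighter frame): u_1 = (0.716 + 0.848) / (1 + 0.716·0.848) = 1.5640/1.6072 = 0.9731.
Compose with the submunition (u' = 0.793 in the torpedo frame): u_2 = (0.793 + 0.973) / (1 + 0.793·0.973) = 1.7661/1.7717 = 0.9969.
Compose with the further object (u' = -0.389 in the submunition frame): u_3 = (-0.389 + 0.997) / (1 + (-0.389)·0.997) = 0.6079/0.6122 = 0.9929.

β = +0.993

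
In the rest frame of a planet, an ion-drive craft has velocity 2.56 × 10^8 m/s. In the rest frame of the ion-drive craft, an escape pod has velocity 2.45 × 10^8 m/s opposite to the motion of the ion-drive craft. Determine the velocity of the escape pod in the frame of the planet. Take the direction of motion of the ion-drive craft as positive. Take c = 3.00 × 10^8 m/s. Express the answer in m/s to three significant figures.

+3.63 × 10^7 m/s

In units of c (dividing by 3.00 × 10^8 m/s): v = 0.853, u' = -0.817.
u = (u' + v)/(1 + u'v/c²):
u = (-0.817 + 0.853) / (1 + (-0.817)·0.853) = 0.0367/0.3031 = 0.1210
(Galilean addition would give +0.037c.)
Converting back: u = 0.1210 × 3.00 × 10^8 m/s.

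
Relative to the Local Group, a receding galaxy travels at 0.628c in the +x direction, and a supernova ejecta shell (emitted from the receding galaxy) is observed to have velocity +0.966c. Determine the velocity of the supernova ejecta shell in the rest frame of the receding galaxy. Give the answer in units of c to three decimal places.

+0.859c

Invert the composition law: u' = (u − v)/(1 − uv/c²).
u' = (0.966 − 0.628) / (1 − (0.966)(0.628)) = 0.3380/0.3934 = 0.8593.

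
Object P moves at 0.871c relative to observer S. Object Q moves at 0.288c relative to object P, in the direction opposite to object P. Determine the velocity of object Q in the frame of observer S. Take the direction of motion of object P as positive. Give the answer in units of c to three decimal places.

With v = 0.871 and u' = -0.288 (in units of c),
u = (u' + v)/(1 + u'v/c²):
u = (-0.288 + 0.871) / (1 + (-0.288)·0.871) = 0.5830/0.7492 = 0.7782
(Galilean addition would give +0.583c.)

+0.778c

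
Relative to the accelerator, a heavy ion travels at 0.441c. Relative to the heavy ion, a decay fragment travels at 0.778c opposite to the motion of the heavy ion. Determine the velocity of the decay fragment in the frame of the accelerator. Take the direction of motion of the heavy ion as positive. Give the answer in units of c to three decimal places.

-0.513c

With v = 0.441 and u' = -0.778 (in units of c),
u = (u' + v)/(1 + u'v/c²):
u = (-0.778 + 0.441) / (1 + (-0.778)·0.441) = -0.3370/0.6569 = -0.5130
(Galilean addition would give -0.337c.)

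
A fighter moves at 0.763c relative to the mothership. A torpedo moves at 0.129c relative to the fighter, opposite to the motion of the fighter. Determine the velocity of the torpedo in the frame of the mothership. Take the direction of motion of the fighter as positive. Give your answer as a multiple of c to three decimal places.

With v = 0.763 and u' = -0.129 (in units of c),
u = (u' + v)/(1 + u'v/c²):
u = (-0.129 + 0.763) / (1 + (-0.129)·0.763) = 0.6340/0.9016 = 0.7032
(Galilean addition would give +0.634c.)

+0.703c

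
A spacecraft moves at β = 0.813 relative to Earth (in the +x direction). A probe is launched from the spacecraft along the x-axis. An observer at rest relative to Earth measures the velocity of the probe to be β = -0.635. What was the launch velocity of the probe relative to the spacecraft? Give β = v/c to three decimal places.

Invert the composition law: u' = (u − v)/(1 − uv/c²).
u' = (-0.635 − 0.813) / (1 − (-0.635)(0.813)) = -1.4480/1.5163 = -0.9550.

β = -0.955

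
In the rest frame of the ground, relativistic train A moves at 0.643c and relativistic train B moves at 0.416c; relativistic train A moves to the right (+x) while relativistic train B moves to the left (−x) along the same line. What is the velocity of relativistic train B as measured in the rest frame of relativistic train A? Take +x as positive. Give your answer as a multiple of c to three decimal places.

-0.836c

β_A = 0.643, β_B = -0.416.
Transform to A's frame with the inverse velocity-addition law: u' = (u − v)/(1 − uv/c²), taking u = β_B and v = β_A.
u' = (-0.416 − 0.643) / (1 − (0.643)(-0.416)) = -1.0590/1.2675 = -0.8355.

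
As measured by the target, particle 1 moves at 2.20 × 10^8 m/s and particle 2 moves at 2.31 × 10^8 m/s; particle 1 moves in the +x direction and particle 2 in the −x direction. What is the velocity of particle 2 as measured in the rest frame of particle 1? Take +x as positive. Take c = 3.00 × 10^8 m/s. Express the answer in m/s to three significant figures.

-2.88 × 10^8 m/s

β_A = 0.733, β_B = -0.770 (dividing each by c = 3.00 × 10^8 m/s).
Transform to A's frame with the inverse velocity-addition law: u' = (u − v)/(1 − uv/c²), taking u = β_B and v = β_A.
u' = (-0.770 − 0.733) / (1 − (0.733)(-0.770)) = -1.5033/1.5647 = -0.9608.
u' = -0.9608 × 3.00 × 10^8 m/s.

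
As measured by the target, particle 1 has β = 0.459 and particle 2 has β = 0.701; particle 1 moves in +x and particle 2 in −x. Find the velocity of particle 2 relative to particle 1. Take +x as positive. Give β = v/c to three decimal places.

β = -0.878

β_A = 0.459, β_B = -0.701.
Transform to A's frame with the inverse velocity-addition law: u' = (u − v)/(1 − uv/c²), taking u = β_B and v = β_A.
u' = (-0.701 − 0.459) / (1 − (0.459)(-0.701)) = -1.1600/1.3218 = -0.8776.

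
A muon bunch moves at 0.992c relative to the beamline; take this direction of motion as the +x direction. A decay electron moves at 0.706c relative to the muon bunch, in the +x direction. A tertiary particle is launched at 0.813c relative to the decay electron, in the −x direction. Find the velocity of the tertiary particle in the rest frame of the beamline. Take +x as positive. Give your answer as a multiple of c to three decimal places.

+0.987c

Apply u = (u' + v)/(1 + u'v/c²) successively, working outward toward the beamline.
Start: velocity of the muon bunch relative to the beamline = 0.9920c.
Compose with the decay electron (u' = 0.706 in the muon bunch frame): u_1 = (0.706 + 0.992) / (1 + 0.706·0.992) = 1.6980/1.7004 = 0.9986.
Compose with the tertiary particle (u' = -0.813 in the decay electron frame): u_2 = (-0.813 + 0.999) / (1 + (-0.813)·0.999) = 0.1856/0.1881 = 0.9867.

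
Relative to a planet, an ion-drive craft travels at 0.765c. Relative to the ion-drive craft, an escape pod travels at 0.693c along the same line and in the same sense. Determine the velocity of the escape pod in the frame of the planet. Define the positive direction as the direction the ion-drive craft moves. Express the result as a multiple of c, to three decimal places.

0.953c

With v = 0.765 and u' = 0.693 (in units of c),
u = (u' + v)/(1 + u'v/c²):
u = (0.693 + 0.765) / (1 + 0.693·0.765) = 1.4580/1.5301 = 0.9529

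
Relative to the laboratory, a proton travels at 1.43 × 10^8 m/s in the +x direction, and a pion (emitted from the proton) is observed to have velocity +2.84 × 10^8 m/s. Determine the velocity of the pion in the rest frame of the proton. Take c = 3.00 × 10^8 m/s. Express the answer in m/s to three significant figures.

+2.57 × 10^8 m/s

v = 0.477c, u = 0.947c.
Invert the composition law: u' = (u − v)/(1 − uv/c²).
u' = (0.947 − 0.477) / (1 − (0.947)(0.477)) = 0.4700/0.5488 = 0.8565.
u' = 0.8565 × 3.00 × 10^8 m/s.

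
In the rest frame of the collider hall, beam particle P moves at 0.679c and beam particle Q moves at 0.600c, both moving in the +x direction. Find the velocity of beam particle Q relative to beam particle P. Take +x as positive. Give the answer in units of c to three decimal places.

β_A = 0.679, β_B = 0.600.
Transform to A's frame with the inverse velocity-addition law: u' = (u − v)/(1 − uv/c²), taking u = β_B and v = β_A.
u' = (0.600 − 0.679) / (1 − (0.679)(0.600)) = -0.0790/0.5926 = -0.1333.

-0.133c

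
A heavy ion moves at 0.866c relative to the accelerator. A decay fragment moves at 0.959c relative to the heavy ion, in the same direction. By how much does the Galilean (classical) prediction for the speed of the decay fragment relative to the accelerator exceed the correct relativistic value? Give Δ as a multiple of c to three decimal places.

Δ = 0.828c

Galilean: u_cl = 0.959 + 0.866 = 1.8250.
Relativistic: u_rel = (0.959 + 0.866) / (1 + 0.959·0.866) = 1.8250/1.8305 = 0.9970.
Δ = 1.8250 − 0.9970 = 0.8280.
(The classical prediction exceeds c; the relativistic result does not.)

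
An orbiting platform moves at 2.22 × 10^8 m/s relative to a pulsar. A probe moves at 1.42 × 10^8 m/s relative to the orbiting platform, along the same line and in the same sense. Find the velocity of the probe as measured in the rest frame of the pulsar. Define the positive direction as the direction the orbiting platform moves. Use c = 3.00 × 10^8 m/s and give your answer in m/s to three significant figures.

In units of c (dividing by 3.00 × 10^8 m/s): v = 0.740, u' = 0.473.
u = (u' + v)/(1 + u'v/c²):
u = (0.473 + 0.740) / (1 + 0.473·0.740) = 1.2133/1.3503 = 0.8986
Converting back: u = 0.8986 × 3.00 × 10^8 m/s.

2.70 × 10^8 m/s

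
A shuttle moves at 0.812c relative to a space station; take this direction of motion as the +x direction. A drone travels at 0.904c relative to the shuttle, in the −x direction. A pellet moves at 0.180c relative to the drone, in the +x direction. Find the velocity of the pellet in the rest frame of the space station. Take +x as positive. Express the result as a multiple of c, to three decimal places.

Apply u = (u' + v)/(1 + u'v/c²) successively, working outward toward the space station.
Start: velocity of the shuttle relative to the space station = 0.8120c.
Compose with the drone (u' = -0.904 in the shuttle frame): u_1 = (-0.904 + 0.812) / (1 + (-0.904)·0.812) = -0.0920/0.2660 = -0.3459.
Compose with the pellet (u' = 0.180 in the drone frame): u_2 = (0.180 + (-0.346)) / (1 + 0.180·(-0.346)) = -0.1659/0.9377 = -0.1769.

-0.177c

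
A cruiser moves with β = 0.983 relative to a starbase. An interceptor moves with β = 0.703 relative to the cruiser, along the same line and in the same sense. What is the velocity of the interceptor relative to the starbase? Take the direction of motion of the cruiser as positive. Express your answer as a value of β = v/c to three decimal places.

β = 0.997

With v = 0.983 and u' = 0.703 (in units of c),
u = (u' + v)/(1 + u'v/c²):
u = (0.703 + 0.983) / (1 + 0.703·0.983) = 1.6860/1.6910 = 0.9970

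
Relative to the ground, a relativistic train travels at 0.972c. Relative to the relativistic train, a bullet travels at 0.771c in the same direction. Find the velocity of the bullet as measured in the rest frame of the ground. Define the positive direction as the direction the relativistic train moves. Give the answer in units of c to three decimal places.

With v = 0.972 and u' = 0.771 (in units of c),
u = (u' + v)/(1 + u'v/c²):
u = (0.771 + 0.972) / (1 + 0.771·0.972) = 1.7430/1.7494 = 0.9963

0.996c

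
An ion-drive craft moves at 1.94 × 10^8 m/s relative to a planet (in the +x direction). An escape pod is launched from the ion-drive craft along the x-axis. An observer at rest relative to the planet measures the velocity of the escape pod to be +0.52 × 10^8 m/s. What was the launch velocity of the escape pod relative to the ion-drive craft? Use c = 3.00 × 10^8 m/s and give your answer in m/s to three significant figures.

-1.60 × 10^8 m/s

v = 0.647c, u = 0.173c.
Invert the composition law: u' = (u − v)/(1 − uv/c²).
u' = (0.173 − 0.647) / (1 − (0.173)(0.647)) = -0.4733/0.8879 = -0.5331.
u' = -0.5331 × 3.00 × 10^8 m/s.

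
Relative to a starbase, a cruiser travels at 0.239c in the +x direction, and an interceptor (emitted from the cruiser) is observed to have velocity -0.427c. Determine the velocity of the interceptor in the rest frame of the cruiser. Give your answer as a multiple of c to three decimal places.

Invert the composition law: u' = (u − v)/(1 − uv/c²).
u' = (-0.427 − 0.239) / (1 − (-0.427)(0.239)) = -0.6660/1.1021 = -0.6043.

-0.604c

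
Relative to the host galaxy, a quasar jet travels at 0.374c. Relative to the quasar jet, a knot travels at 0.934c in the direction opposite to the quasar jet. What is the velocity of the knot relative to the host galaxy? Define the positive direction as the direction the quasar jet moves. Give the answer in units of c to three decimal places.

With v = 0.374 and u' = -0.934 (in units of c),
u = (u' + v)/(1 + u'v/c²):
u = (-0.934 + 0.374) / (1 + (-0.934)·0.374) = -0.5600/0.6507 = -0.8606

-0.861c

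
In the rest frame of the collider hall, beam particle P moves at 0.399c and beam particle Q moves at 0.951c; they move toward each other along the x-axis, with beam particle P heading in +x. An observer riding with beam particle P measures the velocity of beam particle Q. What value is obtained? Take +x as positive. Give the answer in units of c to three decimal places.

β_A = 0.399, β_B = -0.951.
Transform to A's frame with the inverse velocity-addition law: u' = (u − v)/(1 − uv/c²), taking u = β_B and v = β_A.
u' = (-0.951 − 0.399) / (1 − (0.399)(-0.951)) = -1.3500/1.3794 = -0.9787.

-0.979c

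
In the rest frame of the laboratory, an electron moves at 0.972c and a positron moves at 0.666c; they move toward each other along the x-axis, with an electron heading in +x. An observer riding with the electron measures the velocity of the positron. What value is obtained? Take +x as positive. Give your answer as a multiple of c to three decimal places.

β_A = 0.972, β_B = -0.666.
Transform to A's frame with the inverse velocity-addition law: u' = (u − v)/(1 − uv/c²), taking u = β_B and v = β_A.
u' = (-0.666 − 0.972) / (1 − (0.972)(-0.666)) = -1.6380/1.6474 = -0.9943.

-0.994c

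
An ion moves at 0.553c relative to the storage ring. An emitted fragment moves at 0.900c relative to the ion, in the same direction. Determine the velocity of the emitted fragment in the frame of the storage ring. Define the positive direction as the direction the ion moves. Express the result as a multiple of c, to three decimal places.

With v = 0.553 and u' = 0.900 (in units of c),
u = (u' + v)/(1 + u'v/c²):
u = (0.900 + 0.553) / (1 + 0.900·0.553) = 1.4530/1.4977 = 0.9702
(Galilean addition would give +1.453c, exceeding c.)

0.970c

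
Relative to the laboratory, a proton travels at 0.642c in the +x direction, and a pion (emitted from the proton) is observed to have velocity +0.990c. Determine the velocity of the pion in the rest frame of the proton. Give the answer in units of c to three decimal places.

+0.955c

Invert the composition law: u' = (u − v)/(1 − uv/c²).
u' = (0.990 − 0.642) / (1 − (0.990)(0.642)) = 0.3480/0.3644 = 0.9549.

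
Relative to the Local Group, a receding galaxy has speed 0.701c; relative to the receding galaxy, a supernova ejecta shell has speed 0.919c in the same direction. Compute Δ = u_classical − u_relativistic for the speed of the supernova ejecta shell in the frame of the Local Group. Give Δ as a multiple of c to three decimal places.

Δ = 0.635c

Galilean: u_cl = 0.919 + 0.701 = 1.6200.
Relativistic: u_rel = (0.919 + 0.701) / (1 + 0.919·0.701) = 1.6200/1.6442 = 0.9853.
Δ = 1.6200 − 0.9853 = 0.6347.
(The classical prediction exceeds c; the relativistic result does not.)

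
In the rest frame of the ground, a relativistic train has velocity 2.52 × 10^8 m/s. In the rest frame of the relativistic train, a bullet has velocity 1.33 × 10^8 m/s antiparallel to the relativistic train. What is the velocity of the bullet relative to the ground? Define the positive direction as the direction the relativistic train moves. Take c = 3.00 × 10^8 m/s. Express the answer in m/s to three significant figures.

+1.90 × 10^8 m/s

In units of c (dividing by 3.00 × 10^8 m/s): v = 0.840, u' = -0.443.
u = (u' + v)/(1 + u'v/c²):
u = (-0.443 + 0.840) / (1 + (-0.443)·0.840) = 0.3967/0.6276 = 0.6320
Converting back: u = 0.6320 × 3.00 × 10^8 m/s.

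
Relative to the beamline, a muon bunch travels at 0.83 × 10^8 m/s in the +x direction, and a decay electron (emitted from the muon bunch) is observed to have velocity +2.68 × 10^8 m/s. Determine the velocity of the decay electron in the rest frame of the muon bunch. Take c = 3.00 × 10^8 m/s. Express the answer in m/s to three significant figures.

v = 0.277c, u = 0.893c.
Invert the composition law: u' = (u − v)/(1 − uv/c²).
u' = (0.893 − 0.277) / (1 − (0.893)(0.277)) = 0.6167/0.7528 = 0.8191.
u' = 0.8191 × 3.00 × 10^8 m/s.

+2.46 × 10^8 m/s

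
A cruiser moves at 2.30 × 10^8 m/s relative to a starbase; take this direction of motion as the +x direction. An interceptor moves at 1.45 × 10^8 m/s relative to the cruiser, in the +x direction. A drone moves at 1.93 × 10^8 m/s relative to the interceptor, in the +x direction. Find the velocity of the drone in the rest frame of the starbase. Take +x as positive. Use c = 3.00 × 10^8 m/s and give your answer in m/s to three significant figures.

2.94 × 10^8 m/s

Apply u = (u' + v)/(1 + u'v/c²) successively, working outward toward the starbase.
(Dividing each given speed by c = 3.00 × 10^8 m/s to work in units of c.)
Start: velocity of the cruiser relative to the starbase = 0.7667c.
Compose with the interceptor (u' = 0.483 in the cruiser frame): u_1 = (0.483 + 0.767) / (1 + 0.483·0.767) = 1.2500/1.3706 = 0.9120.
Compose with the drone (u' = 0.643 in the interceptor frame): u_2 = (0.643 + 0.912) / (1 + 0.643·0.912) = 1.5554/1.5867 = 0.9802.
So u = 0.9802 × 3.00 × 10^8 m/s.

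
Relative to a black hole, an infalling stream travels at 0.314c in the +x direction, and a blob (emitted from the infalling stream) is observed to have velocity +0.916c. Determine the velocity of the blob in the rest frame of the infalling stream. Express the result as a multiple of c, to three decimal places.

Invert the composition law: u' = (u − v)/(1 − uv/c²).
u' = (0.916 − 0.314) / (1 − (0.916)(0.314)) = 0.6020/0.7124 = 0.8451.

+0.845c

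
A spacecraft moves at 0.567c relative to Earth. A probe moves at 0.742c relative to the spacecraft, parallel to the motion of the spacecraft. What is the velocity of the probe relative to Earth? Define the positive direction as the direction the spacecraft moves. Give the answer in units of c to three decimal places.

0.921c

With v = 0.567 and u' = 0.742 (in units of c),
u = (u' + v)/(1 + u'v/c²):
u = (0.742 + 0.567) / (1 + 0.742·0.567) = 1.3090/1.4207 = 0.9214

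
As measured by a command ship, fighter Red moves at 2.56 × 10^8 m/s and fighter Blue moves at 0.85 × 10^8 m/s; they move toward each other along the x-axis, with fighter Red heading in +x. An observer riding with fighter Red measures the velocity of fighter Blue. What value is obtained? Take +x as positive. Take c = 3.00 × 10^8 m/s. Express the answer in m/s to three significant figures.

β_A = 0.853, β_B = -0.283 (dividing each by c = 3.00 × 10^8 m/s).
Transform to A's frame with the inverse velocity-addition law: u' = (u − v)/(1 − uv/c²), taking u = β_B and v = β_A.
u' = (-0.283 − 0.853) / (1 − (0.853)(-0.283)) = -1.1367/1.2418 = -0.9154.
u' = -0.9154 × 3.00 × 10^8 m/s.

-2.75 × 10^8 m/s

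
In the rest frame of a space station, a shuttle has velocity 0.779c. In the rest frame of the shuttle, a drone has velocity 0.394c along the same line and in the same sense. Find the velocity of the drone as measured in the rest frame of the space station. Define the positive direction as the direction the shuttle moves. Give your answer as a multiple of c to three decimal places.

0.898c

With v = 0.779 and u' = 0.394 (in units of c),
u = (u' + v)/(1 + u'v/c²):
u = (0.394 + 0.779) / (1 + 0.394·0.779) = 1.1730/1.3069 = 0.8975
(Galilean addition would give +1.173c, exceeding c.)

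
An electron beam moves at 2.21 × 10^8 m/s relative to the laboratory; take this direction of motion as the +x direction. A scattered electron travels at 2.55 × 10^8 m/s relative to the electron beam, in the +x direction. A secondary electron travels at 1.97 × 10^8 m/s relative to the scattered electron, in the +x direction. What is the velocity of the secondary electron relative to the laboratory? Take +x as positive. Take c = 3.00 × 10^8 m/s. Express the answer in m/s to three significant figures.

2.98 × 10^8 m/s

Apply u = (u' + v)/(1 + u'v/c²) successively, working outward toward the laboratory.
(Dividing each given speed by c = 3.00 × 10^8 m/s to work in units of c.)
Start: velocity of the electron beam relative to the laboratory = 0.7367c.
Compose with the scattered electron (u' = 0.850 in the electron beam frame): u_1 = (0.850 + 0.737) / (1 + 0.850·0.737) = 1.5867/1.6262 = 0.9757.
Compose with the secondary electron (u' = 0.657 in the scattered electron frame): u_2 = (0.657 + 0.976) / (1 + 0.657·0.976) = 1.6324/1.6407 = 0.9949.
So u = 0.9949 × 3.00 × 10^8 m/s.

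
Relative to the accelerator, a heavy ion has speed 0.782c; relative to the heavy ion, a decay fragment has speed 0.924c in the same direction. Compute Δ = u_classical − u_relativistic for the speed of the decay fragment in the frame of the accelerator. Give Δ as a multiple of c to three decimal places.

Galilean: u_cl = 0.924 + 0.782 = 1.7060.
Relativistic: u_rel = (0.924 + 0.782) / (1 + 0.924·0.782) = 1.7060/1.7226 = 0.9904.
Δ = 1.7060 − 0.9904 = 0.7156.
(The classical prediction exceeds c; the relativistic result does not.)

Δ = 0.716c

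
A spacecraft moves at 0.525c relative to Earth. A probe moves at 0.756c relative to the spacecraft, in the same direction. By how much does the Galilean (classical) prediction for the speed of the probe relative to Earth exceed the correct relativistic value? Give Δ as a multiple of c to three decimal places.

Galilean: u_cl = 0.756 + 0.525 = 1.2810.
Relativistic: u_rel = (0.756 + 0.525) / (1 + 0.756·0.525) = 1.2810/1.3969 = 0.9170.
Δ = 1.2810 − 0.9170 = 0.3640.
(The classical prediction exceeds c; the relativistic result does not.)

Δ = 0.364c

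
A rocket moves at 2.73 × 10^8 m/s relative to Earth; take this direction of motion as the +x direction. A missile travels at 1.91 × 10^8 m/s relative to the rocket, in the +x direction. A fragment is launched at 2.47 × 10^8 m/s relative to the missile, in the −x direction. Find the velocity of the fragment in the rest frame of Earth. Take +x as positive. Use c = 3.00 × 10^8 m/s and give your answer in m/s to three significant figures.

Apply u = (u' + v)/(1 + u'v/c²) successively, working outward toward Earth.
(Dividing each given speed by c = 3.00 × 10^8 m/s to work in units of c.)
Start: velocity of the rocket relative to Earth = 0.9100c.
Compose with the missile (u' = 0.637 in the rocket frame): u_1 = (0.637 + 0.910) / (1 + 0.637·0.910) = 1.5467/1.5794 = 0.9793.
Compose with the fragment (u' = -0.823 in the missile frame): u_2 = (-0.823 + 0.979) / (1 + (-0.823)·0.979) = 0.1560/0.1937 = 0.8051.
So u = 0.8051 × 3.00 × 10^8 m/s.

+2.42 × 10^8 m/s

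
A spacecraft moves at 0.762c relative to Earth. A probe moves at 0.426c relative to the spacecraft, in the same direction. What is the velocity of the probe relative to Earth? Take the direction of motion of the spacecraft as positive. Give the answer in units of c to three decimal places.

0.897c

With v = 0.762 and u' = 0.426 (in units of c),
u = (u' + v)/(1 + u'v/c²):
u = (0.426 + 0.762) / (1 + 0.426·0.762) = 1.1880/1.3246 = 0.8969
(Galilean addition would give +1.188c, exceeding c.)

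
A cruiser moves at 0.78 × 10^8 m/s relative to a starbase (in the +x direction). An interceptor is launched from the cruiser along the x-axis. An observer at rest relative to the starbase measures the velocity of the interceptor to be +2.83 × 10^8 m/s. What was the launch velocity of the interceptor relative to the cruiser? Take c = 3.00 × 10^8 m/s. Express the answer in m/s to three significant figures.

v = 0.260c, u = 0.943c.
Invert the composition law: u' = (u − v)/(1 − uv/c²).
u' = (0.943 − 0.260) / (1 − (0.943)(0.260)) = 0.6833/0.7547 = 0.9054.
u' = 0.9054 × 3.00 × 10^8 m/s.

+2.72 × 10^8 m/s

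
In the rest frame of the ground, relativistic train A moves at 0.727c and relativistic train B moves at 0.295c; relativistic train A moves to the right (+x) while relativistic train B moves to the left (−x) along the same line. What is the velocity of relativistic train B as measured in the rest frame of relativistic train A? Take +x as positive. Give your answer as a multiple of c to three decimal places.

-0.842c

β_A = 0.727, β_B = -0.295.
Transform to A's frame with the inverse velocity-addition law: u' = (u − v)/(1 − uv/c²), taking u = β_B and v = β_A.
u' = (-0.295 − 0.727) / (1 − (0.727)(-0.295)) = -1.0220/1.2145 = -0.8415.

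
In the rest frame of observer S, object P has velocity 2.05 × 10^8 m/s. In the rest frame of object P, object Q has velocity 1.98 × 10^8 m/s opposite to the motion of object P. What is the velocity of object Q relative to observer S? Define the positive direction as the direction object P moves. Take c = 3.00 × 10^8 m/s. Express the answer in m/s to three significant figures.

In units of c (dividing by 3.00 × 10^8 m/s): v = 0.683, u' = -0.660.
u = (u' + v)/(1 + u'v/c²):
u = (-0.660 + 0.683) / (1 + (-0.660)·0.683) = 0.0233/0.5490 = 0.0425
Converting back: u = 0.0425 × 3.00 × 10^8 m/s.

+1.28 × 10^7 m/s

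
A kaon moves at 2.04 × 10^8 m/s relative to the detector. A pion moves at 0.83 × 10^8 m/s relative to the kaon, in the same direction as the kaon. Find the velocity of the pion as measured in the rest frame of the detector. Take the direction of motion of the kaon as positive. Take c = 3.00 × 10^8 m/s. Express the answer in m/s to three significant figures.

In units of c (dividing by 3.00 × 10^8 m/s): v = 0.680, u' = 0.277.
u = (u' + v)/(1 + u'v/c²):
u = (0.277 + 0.680) / (1 + 0.277·0.680) = 0.9567/1.1881 = 0.8052
(Galilean addition would give +0.957c.)
Converting back: u = 0.8052 × 3.00 × 10^8 m/s.

2.42 × 10^8 m/s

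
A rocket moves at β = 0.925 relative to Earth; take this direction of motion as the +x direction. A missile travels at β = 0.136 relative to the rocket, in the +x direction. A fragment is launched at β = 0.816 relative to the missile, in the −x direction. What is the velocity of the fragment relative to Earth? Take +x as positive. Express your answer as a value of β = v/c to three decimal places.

Apply u = (u' + v)/(1 + u'v/c²) successively, working outward toward Earth.
Start: velocity of the rocket relative to Earth = 0.9250c.
Compose with the missile (u' = 0.136 in the rocket frame): u_1 = (0.136 + 0.925) / (1 + 0.136·0.925) = 1.0610/1.1258 = 0.9424.
Compose with the fragment (u' = -0.816 in the missile frame): u_2 = (-0.816 + 0.942) / (1 + (-0.816)·0.942) = 0.1264/0.2310 = 0.5474.

β = +0.547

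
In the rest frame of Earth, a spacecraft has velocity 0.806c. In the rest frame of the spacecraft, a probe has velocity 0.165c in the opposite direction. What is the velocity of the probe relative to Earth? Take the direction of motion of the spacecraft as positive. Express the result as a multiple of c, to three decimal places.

With v = 0.806 and u' = -0.165 (in units of c),
u = (u' + v)/(1 + u'v/c²):
u = (-0.165 + 0.806) / (1 + (-0.165)·0.806) = 0.6410/0.8670 = 0.7393
(Galilean addition would give +0.641c.)

+0.739c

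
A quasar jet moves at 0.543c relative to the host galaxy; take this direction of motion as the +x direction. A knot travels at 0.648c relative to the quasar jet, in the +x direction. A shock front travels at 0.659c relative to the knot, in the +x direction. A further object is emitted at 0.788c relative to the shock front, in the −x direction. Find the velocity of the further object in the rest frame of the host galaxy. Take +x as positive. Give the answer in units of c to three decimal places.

Apply u = (u' + v)/(1 + u'v/c²) successively, working outward toward the host galaxy.
Start: velocity of the quasar jet relative to the host galaxy = 0.5430c.
Compose with the knot (u' = 0.648 in the quasar jet frame): u_1 = (0.648 + 0.543) / (1 + 0.648·0.543) = 1.1910/1.3519 = 0.8810.
Compose with the shock front (u' = 0.659 in the knot frame): u_2 = (0.659 + 0.881) / (1 + 0.659·0.881) = 1.5400/1.5806 = 0.9743.
Compose with the further object (u' = -0.788 in the shock front frame): u_3 = (-0.788 + 0.974) / (1 + (-0.788)·0.974) = 0.1863/0.2322 = 0.8023.

+0.802c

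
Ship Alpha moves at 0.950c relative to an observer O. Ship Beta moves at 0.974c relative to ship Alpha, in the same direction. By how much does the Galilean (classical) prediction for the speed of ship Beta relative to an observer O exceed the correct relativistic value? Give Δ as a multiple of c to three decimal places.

Δ = 0.925c

Galilean: u_cl = 0.974 + 0.950 = 1.9240.
Relativistic: u_rel = (0.974 + 0.950) / (1 + 0.974·0.950) = 1.9240/1.9253 = 0.9993.
Δ = 1.9240 − 0.9993 = 0.9247.
(The classical prediction exceeds c; the relativistic result does not.)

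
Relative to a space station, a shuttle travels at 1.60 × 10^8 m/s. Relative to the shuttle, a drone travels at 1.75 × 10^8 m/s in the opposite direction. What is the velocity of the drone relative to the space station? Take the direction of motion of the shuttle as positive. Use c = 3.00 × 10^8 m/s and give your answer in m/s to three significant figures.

-2.18 × 10^7 m/s

In units of c (dividing by 3.00 × 10^8 m/s): v = 0.533, u' = -0.583.
u = (u' + v)/(1 + u'v/c²):
u = (-0.583 + 0.533) / (1 + (-0.583)·0.533) = -0.0500/0.6889 = -0.0726
(Galilean addition would give -0.050c.)
Converting back: u = -0.0726 × 3.00 × 10^8 m/s.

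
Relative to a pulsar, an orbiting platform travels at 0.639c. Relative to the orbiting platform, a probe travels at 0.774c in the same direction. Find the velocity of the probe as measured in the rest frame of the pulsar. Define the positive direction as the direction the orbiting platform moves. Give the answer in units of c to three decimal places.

0.945c

With v = 0.639 and u' = 0.774 (in units of c),
u = (u' + v)/(1 + u'v/c²):
u = (0.774 + 0.639) / (1 + 0.774·0.639) = 1.4130/1.4946 = 0.9454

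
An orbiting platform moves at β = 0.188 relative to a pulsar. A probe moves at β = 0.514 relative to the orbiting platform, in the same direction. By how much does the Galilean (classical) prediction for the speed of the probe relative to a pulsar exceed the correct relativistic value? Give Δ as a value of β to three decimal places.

Galilean: u_cl = 0.514 + 0.188 = 0.7020.
Relativistic: u_rel = (0.514 + 0.188) / (1 + 0.514·0.188) = 0.7020/1.0966 = 0.6401.
Δ = 0.7020 − 0.6401 = 0.0619.

Δ = 0.062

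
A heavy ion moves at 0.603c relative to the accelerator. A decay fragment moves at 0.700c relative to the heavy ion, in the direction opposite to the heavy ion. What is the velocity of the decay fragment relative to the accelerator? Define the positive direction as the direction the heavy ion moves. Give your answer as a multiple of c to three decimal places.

With v = 0.603 and u' = -0.700 (in units of c),
u = (u' + v)/(1 + u'v/c²):
u = (-0.700 + 0.603) / (1 + (-0.700)·0.603) = -0.0970/0.5779 = -0.1678

-0.168c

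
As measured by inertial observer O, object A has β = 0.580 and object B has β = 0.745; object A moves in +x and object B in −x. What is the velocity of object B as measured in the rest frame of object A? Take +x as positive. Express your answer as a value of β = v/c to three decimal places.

β = -0.925

β_A = 0.580, β_B = -0.745.
Transform to A's frame with the inverse velocity-addition law: u' = (u − v)/(1 − uv/c²), taking u = β_B and v = β_A.
u' = (-0.745 − 0.580) / (1 − (0.580)(-0.745)) = -1.3250/1.4321 = -0.9252.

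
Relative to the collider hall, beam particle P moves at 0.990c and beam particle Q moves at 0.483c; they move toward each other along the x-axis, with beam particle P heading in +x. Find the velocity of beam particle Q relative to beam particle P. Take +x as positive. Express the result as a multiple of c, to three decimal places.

β_A = 0.990, β_B = -0.483.
Transform to A's frame with the inverse velocity-addition law: u' = (u − v)/(1 − uv/c²), taking u = β_B and v = β_A.
u' = (-0.483 − 0.990) / (1 − (0.990)(-0.483)) = -1.4730/1.4782 = -0.9965.

-0.997c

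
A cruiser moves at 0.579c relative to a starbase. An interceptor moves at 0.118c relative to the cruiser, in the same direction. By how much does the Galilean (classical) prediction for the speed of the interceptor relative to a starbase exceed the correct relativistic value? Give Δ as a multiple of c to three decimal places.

Galilean: u_cl = 0.118 + 0.579 = 0.6970.
Relativistic: u_rel = (0.118 + 0.579) / (1 + 0.118·0.579) = 0.6970/1.0683 = 0.6524.
Δ = 0.6970 − 0.6524 = 0.0446.

Δ = 0.045c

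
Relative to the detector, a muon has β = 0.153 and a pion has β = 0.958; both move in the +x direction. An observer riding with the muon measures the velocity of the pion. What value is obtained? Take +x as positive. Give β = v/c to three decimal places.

β_A = 0.153, β_B = 0.958.
Transform to A's frame with the inverse velocity-addition law: u' = (u − v)/(1 − uv/c²), taking u = β_B and v = β_A.
u' = (0.958 − 0.153) / (1 − (0.153)(0.958)) = 0.8050/0.8534 = 0.9433.

β = +0.943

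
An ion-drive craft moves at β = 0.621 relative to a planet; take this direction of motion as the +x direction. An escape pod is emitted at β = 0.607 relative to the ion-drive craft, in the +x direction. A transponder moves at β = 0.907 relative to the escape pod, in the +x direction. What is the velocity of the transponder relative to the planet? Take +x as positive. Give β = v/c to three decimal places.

β = 0.994

Apply u = (u' + v)/(1 + u'v/c²) successively, working outward toward the planet.
Start: velocity of the ion-drive craft relative to the planet = 0.6210c.
Compose with the escape pod (u' = 0.607 in the ion-drive craft frame): u_1 = (0.607 + 0.621) / (1 + 0.607·0.621) = 1.2280/1.3769 = 0.8918.
Compose with the transponder (u' = 0.907 in the escape pod frame): u_2 = (0.907 + 0.892) / (1 + 0.907·0.892) = 1.7988/1.8089 = 0.9944.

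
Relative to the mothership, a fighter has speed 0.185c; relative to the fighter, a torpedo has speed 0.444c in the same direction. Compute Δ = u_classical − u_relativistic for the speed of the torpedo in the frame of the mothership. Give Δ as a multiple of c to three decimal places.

Galilean: u_cl = 0.444 + 0.185 = 0.6290.
Relativistic: u_rel = (0.444 + 0.185) / (1 + 0.444·0.185) = 0.6290/1.0821 = 0.5813.
Δ = 0.6290 − 0.5813 = 0.0477.

Δ = 0.048c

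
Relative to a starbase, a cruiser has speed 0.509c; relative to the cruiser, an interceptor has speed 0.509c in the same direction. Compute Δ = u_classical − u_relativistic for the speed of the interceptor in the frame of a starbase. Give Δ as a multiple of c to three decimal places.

Galilean: u_cl = 0.509 + 0.509 = 1.0180.
Relativistic: u_rel = (0.509 + 0.509) / (1 + 0.509·0.509) = 1.0180/1.2591 = 0.8085.
Δ = 1.0180 − 0.8085 = 0.2095.
(The classical prediction exceeds c; the relativistic result does not.)

Δ = 0.209c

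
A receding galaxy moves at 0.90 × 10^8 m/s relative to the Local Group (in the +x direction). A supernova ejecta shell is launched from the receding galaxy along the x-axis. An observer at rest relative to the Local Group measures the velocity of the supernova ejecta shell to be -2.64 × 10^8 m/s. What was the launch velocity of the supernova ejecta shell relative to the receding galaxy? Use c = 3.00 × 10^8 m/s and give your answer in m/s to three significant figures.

v = 0.300c, u = -0.880c.
Invert the composition law: u' = (u − v)/(1 − uv/c²).
u' = (-0.880 − 0.300) / (1 − (-0.880)(0.300)) = -1.1800/1.2640 = -0.9335.
u' = -0.9335 × 3.00 × 10^8 m/s.

-2.80 × 10^8 m/s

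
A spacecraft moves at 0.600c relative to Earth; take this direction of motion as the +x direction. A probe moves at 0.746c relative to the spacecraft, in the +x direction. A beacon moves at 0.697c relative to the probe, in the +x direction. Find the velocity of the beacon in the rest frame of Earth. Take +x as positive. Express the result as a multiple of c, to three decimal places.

Apply u = (u' + v)/(1 + u'v/c²) successively, working outward toward Earth.
Start: velocity of the spacecraft relative to Earth = 0.6000c.
Compose with the probe (u' = 0.746 in the spacecraft frame): u_1 = (0.746 + 0.600) / (1 + 0.746·0.600) = 1.3460/1.4476 = 0.9298.
Compose with the beacon (u' = 0.697 in the probe frame): u_2 = (0.697 + 0.930) / (1 + 0.697·0.930) = 1.6268/1.6481 = 0.9871.

0.987c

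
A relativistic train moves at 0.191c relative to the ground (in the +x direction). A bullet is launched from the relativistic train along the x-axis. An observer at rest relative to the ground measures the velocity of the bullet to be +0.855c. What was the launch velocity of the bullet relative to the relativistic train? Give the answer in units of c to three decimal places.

+0.794c

Invert the composition law: u' = (u − v)/(1 − uv/c²).
u' = (0.855 − 0.191) / (1 − (0.855)(0.191)) = 0.6640/0.8367 = 0.7936.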